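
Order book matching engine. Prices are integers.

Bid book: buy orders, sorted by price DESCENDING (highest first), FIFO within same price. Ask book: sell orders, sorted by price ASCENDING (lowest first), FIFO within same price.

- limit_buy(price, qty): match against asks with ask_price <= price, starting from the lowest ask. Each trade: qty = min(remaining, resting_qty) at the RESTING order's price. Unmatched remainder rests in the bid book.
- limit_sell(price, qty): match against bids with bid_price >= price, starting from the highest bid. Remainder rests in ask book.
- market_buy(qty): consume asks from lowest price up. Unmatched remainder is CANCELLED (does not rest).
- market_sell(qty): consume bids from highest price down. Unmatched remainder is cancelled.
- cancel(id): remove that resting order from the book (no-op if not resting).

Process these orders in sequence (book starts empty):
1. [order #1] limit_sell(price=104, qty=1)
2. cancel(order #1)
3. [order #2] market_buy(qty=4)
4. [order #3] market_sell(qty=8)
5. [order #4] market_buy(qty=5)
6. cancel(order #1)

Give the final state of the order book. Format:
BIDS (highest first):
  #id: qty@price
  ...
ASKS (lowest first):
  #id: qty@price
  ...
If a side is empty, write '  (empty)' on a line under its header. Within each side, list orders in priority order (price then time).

After op 1 [order #1] limit_sell(price=104, qty=1): fills=none; bids=[-] asks=[#1:1@104]
After op 2 cancel(order #1): fills=none; bids=[-] asks=[-]
After op 3 [order #2] market_buy(qty=4): fills=none; bids=[-] asks=[-]
After op 4 [order #3] market_sell(qty=8): fills=none; bids=[-] asks=[-]
After op 5 [order #4] market_buy(qty=5): fills=none; bids=[-] asks=[-]
After op 6 cancel(order #1): fills=none; bids=[-] asks=[-]

Answer: BIDS (highest first):
  (empty)
ASKS (lowest first):
  (empty)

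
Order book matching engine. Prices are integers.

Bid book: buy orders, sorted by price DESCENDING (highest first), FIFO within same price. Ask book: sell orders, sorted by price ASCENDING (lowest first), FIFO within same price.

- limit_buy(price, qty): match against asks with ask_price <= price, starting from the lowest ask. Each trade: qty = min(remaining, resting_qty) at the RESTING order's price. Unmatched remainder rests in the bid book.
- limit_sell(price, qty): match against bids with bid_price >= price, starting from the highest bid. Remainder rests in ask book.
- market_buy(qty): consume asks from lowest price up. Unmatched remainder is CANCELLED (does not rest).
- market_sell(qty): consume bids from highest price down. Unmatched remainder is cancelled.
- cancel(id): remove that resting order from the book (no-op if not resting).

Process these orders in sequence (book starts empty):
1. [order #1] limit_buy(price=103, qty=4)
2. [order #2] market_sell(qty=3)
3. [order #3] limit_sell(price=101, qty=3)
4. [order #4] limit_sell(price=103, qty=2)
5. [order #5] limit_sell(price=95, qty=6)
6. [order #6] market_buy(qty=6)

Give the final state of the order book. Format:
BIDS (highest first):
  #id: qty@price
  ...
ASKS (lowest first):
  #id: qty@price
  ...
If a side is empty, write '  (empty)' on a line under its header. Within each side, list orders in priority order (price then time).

After op 1 [order #1] limit_buy(price=103, qty=4): fills=none; bids=[#1:4@103] asks=[-]
After op 2 [order #2] market_sell(qty=3): fills=#1x#2:3@103; bids=[#1:1@103] asks=[-]
After op 3 [order #3] limit_sell(price=101, qty=3): fills=#1x#3:1@103; bids=[-] asks=[#3:2@101]
After op 4 [order #4] limit_sell(price=103, qty=2): fills=none; bids=[-] asks=[#3:2@101 #4:2@103]
After op 5 [order #5] limit_sell(price=95, qty=6): fills=none; bids=[-] asks=[#5:6@95 #3:2@101 #4:2@103]
After op 6 [order #6] market_buy(qty=6): fills=#6x#5:6@95; bids=[-] asks=[#3:2@101 #4:2@103]

Answer: BIDS (highest first):
  (empty)
ASKS (lowest first):
  #3: 2@101
  #4: 2@103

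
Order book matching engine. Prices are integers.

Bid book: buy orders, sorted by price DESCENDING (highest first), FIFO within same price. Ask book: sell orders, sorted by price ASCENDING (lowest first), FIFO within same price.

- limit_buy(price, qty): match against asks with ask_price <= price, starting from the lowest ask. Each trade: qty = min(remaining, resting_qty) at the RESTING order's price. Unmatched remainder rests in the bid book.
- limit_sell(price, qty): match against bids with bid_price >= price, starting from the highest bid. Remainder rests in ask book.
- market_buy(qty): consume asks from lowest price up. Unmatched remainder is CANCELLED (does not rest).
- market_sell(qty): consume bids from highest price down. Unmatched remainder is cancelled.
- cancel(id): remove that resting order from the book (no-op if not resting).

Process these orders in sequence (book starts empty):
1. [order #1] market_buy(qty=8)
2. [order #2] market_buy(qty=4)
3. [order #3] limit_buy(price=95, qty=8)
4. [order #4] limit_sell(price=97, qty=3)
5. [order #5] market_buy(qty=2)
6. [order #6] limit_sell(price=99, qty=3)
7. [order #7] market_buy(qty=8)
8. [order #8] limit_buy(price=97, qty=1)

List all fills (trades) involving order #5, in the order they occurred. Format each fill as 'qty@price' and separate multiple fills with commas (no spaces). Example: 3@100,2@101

After op 1 [order #1] market_buy(qty=8): fills=none; bids=[-] asks=[-]
After op 2 [order #2] market_buy(qty=4): fills=none; bids=[-] asks=[-]
After op 3 [order #3] limit_buy(price=95, qty=8): fills=none; bids=[#3:8@95] asks=[-]
After op 4 [order #4] limit_sell(price=97, qty=3): fills=none; bids=[#3:8@95] asks=[#4:3@97]
After op 5 [order #5] market_buy(qty=2): fills=#5x#4:2@97; bids=[#3:8@95] asks=[#4:1@97]
After op 6 [order #6] limit_sell(price=99, qty=3): fills=none; bids=[#3:8@95] asks=[#4:1@97 #6:3@99]
After op 7 [order #7] market_buy(qty=8): fills=#7x#4:1@97 #7x#6:3@99; bids=[#3:8@95] asks=[-]
After op 8 [order #8] limit_buy(price=97, qty=1): fills=none; bids=[#8:1@97 #3:8@95] asks=[-]

Answer: 2@97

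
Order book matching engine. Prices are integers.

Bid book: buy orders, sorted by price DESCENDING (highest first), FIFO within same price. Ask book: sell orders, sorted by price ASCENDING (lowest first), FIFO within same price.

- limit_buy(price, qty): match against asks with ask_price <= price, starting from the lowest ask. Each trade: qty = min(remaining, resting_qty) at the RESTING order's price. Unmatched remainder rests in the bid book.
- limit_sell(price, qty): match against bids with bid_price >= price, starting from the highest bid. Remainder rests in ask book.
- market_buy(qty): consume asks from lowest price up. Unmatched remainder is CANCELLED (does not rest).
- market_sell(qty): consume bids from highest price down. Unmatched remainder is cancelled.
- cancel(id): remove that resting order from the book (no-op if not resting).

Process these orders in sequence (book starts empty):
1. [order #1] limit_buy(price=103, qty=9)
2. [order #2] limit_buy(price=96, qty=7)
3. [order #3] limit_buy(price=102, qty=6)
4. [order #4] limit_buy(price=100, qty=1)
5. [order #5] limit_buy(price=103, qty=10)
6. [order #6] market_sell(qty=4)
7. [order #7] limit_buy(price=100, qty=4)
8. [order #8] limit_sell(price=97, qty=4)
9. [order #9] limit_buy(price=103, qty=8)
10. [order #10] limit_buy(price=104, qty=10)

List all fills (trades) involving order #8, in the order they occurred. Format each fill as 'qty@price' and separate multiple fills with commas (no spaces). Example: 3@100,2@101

After op 1 [order #1] limit_buy(price=103, qty=9): fills=none; bids=[#1:9@103] asks=[-]
After op 2 [order #2] limit_buy(price=96, qty=7): fills=none; bids=[#1:9@103 #2:7@96] asks=[-]
After op 3 [order #3] limit_buy(price=102, qty=6): fills=none; bids=[#1:9@103 #3:6@102 #2:7@96] asks=[-]
After op 4 [order #4] limit_buy(price=100, qty=1): fills=none; bids=[#1:9@103 #3:6@102 #4:1@100 #2:7@96] asks=[-]
After op 5 [order #5] limit_buy(price=103, qty=10): fills=none; bids=[#1:9@103 #5:10@103 #3:6@102 #4:1@100 #2:7@96] asks=[-]
After op 6 [order #6] market_sell(qty=4): fills=#1x#6:4@103; bids=[#1:5@103 #5:10@103 #3:6@102 #4:1@100 #2:7@96] asks=[-]
After op 7 [order #7] limit_buy(price=100, qty=4): fills=none; bids=[#1:5@103 #5:10@103 #3:6@102 #4:1@100 #7:4@100 #2:7@96] asks=[-]
After op 8 [order #8] limit_sell(price=97, qty=4): fills=#1x#8:4@103; bids=[#1:1@103 #5:10@103 #3:6@102 #4:1@100 #7:4@100 #2:7@96] asks=[-]
After op 9 [order #9] limit_buy(price=103, qty=8): fills=none; bids=[#1:1@103 #5:10@103 #9:8@103 #3:6@102 #4:1@100 #7:4@100 #2:7@96] asks=[-]
After op 10 [order #10] limit_buy(price=104, qty=10): fills=none; bids=[#10:10@104 #1:1@103 #5:10@103 #9:8@103 #3:6@102 #4:1@100 #7:4@100 #2:7@96] asks=[-]

Answer: 4@103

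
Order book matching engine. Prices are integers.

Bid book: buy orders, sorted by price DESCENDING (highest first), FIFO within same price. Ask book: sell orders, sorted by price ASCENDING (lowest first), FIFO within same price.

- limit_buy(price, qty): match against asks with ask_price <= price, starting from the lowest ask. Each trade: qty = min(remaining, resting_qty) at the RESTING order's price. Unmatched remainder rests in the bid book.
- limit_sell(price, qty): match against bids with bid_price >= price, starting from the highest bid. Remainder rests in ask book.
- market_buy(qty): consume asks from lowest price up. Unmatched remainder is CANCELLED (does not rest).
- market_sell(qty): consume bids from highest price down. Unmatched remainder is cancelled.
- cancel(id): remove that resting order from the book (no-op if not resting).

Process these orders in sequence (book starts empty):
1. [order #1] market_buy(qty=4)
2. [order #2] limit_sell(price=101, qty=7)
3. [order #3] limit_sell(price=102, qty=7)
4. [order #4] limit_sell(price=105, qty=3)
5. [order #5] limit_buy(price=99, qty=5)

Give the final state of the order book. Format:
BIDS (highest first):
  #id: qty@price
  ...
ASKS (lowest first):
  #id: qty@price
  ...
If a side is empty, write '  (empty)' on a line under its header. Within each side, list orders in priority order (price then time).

Answer: BIDS (highest first):
  #5: 5@99
ASKS (lowest first):
  #2: 7@101
  #3: 7@102
  #4: 3@105

Derivation:
After op 1 [order #1] market_buy(qty=4): fills=none; bids=[-] asks=[-]
After op 2 [order #2] limit_sell(price=101, qty=7): fills=none; bids=[-] asks=[#2:7@101]
After op 3 [order #3] limit_sell(price=102, qty=7): fills=none; bids=[-] asks=[#2:7@101 #3:7@102]
After op 4 [order #4] limit_sell(price=105, qty=3): fills=none; bids=[-] asks=[#2:7@101 #3:7@102 #4:3@105]
After op 5 [order #5] limit_buy(price=99, qty=5): fills=none; bids=[#5:5@99] asks=[#2:7@101 #3:7@102 #4:3@105]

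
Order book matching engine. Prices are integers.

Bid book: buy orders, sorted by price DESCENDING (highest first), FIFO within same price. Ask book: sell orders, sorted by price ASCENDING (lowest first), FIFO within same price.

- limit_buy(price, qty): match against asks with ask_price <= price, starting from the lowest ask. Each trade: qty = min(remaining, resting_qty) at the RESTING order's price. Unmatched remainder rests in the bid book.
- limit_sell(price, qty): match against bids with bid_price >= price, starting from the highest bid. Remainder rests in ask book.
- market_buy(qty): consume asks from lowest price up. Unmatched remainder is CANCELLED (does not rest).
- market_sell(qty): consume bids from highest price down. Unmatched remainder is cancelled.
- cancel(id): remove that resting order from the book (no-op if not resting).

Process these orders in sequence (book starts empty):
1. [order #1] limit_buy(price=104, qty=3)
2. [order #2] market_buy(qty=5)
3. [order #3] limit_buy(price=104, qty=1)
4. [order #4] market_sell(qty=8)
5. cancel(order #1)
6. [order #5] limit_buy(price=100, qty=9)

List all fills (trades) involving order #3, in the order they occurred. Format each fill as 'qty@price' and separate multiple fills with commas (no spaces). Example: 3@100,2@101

After op 1 [order #1] limit_buy(price=104, qty=3): fills=none; bids=[#1:3@104] asks=[-]
After op 2 [order #2] market_buy(qty=5): fills=none; bids=[#1:3@104] asks=[-]
After op 3 [order #3] limit_buy(price=104, qty=1): fills=none; bids=[#1:3@104 #3:1@104] asks=[-]
After op 4 [order #4] market_sell(qty=8): fills=#1x#4:3@104 #3x#4:1@104; bids=[-] asks=[-]
After op 5 cancel(order #1): fills=none; bids=[-] asks=[-]
After op 6 [order #5] limit_buy(price=100, qty=9): fills=none; bids=[#5:9@100] asks=[-]

Answer: 1@104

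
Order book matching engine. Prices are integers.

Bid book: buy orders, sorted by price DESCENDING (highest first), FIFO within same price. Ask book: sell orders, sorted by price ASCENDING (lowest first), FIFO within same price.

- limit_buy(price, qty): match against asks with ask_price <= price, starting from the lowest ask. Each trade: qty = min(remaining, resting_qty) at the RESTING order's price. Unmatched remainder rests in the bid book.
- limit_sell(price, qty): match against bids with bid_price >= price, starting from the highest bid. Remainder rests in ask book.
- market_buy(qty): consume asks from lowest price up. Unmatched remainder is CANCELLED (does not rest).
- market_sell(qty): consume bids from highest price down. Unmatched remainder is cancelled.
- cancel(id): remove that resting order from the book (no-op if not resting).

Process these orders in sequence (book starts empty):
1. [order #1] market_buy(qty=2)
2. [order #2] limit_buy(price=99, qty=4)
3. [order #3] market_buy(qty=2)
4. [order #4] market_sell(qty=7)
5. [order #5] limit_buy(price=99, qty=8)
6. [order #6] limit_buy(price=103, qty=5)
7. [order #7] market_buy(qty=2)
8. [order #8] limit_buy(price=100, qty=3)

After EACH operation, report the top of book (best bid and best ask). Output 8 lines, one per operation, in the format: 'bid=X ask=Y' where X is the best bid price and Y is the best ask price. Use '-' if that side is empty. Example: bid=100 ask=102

Answer: bid=- ask=-
bid=99 ask=-
bid=99 ask=-
bid=- ask=-
bid=99 ask=-
bid=103 ask=-
bid=103 ask=-
bid=103 ask=-

Derivation:
After op 1 [order #1] market_buy(qty=2): fills=none; bids=[-] asks=[-]
After op 2 [order #2] limit_buy(price=99, qty=4): fills=none; bids=[#2:4@99] asks=[-]
After op 3 [order #3] market_buy(qty=2): fills=none; bids=[#2:4@99] asks=[-]
After op 4 [order #4] market_sell(qty=7): fills=#2x#4:4@99; bids=[-] asks=[-]
After op 5 [order #5] limit_buy(price=99, qty=8): fills=none; bids=[#5:8@99] asks=[-]
After op 6 [order #6] limit_buy(price=103, qty=5): fills=none; bids=[#6:5@103 #5:8@99] asks=[-]
After op 7 [order #7] market_buy(qty=2): fills=none; bids=[#6:5@103 #5:8@99] asks=[-]
After op 8 [order #8] limit_buy(price=100, qty=3): fills=none; bids=[#6:5@103 #8:3@100 #5:8@99] asks=[-]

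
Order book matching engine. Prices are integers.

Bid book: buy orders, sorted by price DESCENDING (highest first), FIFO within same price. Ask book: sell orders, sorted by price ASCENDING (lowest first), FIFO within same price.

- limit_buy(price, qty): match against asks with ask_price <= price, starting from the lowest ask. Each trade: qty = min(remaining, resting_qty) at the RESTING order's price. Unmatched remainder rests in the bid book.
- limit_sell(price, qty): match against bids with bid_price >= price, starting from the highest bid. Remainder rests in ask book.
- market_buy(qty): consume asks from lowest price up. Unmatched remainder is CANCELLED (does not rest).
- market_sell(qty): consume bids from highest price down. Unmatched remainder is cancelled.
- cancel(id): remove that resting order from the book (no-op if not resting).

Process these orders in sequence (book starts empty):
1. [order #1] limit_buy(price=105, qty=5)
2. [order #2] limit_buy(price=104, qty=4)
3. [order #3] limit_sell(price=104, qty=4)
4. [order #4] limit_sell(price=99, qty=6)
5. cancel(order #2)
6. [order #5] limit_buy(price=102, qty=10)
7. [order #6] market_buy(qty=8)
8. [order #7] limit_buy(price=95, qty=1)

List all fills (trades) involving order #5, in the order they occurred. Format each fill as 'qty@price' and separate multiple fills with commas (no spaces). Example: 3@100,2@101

Answer: 1@99

Derivation:
After op 1 [order #1] limit_buy(price=105, qty=5): fills=none; bids=[#1:5@105] asks=[-]
After op 2 [order #2] limit_buy(price=104, qty=4): fills=none; bids=[#1:5@105 #2:4@104] asks=[-]
After op 3 [order #3] limit_sell(price=104, qty=4): fills=#1x#3:4@105; bids=[#1:1@105 #2:4@104] asks=[-]
After op 4 [order #4] limit_sell(price=99, qty=6): fills=#1x#4:1@105 #2x#4:4@104; bids=[-] asks=[#4:1@99]
After op 5 cancel(order #2): fills=none; bids=[-] asks=[#4:1@99]
After op 6 [order #5] limit_buy(price=102, qty=10): fills=#5x#4:1@99; bids=[#5:9@102] asks=[-]
After op 7 [order #6] market_buy(qty=8): fills=none; bids=[#5:9@102] asks=[-]
After op 8 [order #7] limit_buy(price=95, qty=1): fills=none; bids=[#5:9@102 #7:1@95] asks=[-]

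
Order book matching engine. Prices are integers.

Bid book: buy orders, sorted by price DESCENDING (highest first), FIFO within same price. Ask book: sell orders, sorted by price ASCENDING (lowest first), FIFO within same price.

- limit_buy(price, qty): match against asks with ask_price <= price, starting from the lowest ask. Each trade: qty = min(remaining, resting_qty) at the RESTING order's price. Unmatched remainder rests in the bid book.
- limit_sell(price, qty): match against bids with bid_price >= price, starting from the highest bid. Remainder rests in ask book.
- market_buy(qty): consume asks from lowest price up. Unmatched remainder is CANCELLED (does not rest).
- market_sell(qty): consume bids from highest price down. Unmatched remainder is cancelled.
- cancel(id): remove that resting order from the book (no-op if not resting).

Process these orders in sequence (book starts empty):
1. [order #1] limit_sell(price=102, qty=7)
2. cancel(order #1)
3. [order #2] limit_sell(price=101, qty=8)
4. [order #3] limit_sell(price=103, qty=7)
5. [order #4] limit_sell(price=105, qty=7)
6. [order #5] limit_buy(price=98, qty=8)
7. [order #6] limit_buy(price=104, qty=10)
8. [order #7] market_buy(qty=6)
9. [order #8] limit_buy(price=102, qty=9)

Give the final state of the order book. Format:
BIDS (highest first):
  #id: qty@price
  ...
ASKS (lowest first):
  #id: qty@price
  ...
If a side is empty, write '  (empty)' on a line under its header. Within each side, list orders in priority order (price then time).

Answer: BIDS (highest first):
  #8: 9@102
  #5: 8@98
ASKS (lowest first):
  #4: 6@105

Derivation:
After op 1 [order #1] limit_sell(price=102, qty=7): fills=none; bids=[-] asks=[#1:7@102]
After op 2 cancel(order #1): fills=none; bids=[-] asks=[-]
After op 3 [order #2] limit_sell(price=101, qty=8): fills=none; bids=[-] asks=[#2:8@101]
After op 4 [order #3] limit_sell(price=103, qty=7): fills=none; bids=[-] asks=[#2:8@101 #3:7@103]
After op 5 [order #4] limit_sell(price=105, qty=7): fills=none; bids=[-] asks=[#2:8@101 #3:7@103 #4:7@105]
After op 6 [order #5] limit_buy(price=98, qty=8): fills=none; bids=[#5:8@98] asks=[#2:8@101 #3:7@103 #4:7@105]
After op 7 [order #6] limit_buy(price=104, qty=10): fills=#6x#2:8@101 #6x#3:2@103; bids=[#5:8@98] asks=[#3:5@103 #4:7@105]
After op 8 [order #7] market_buy(qty=6): fills=#7x#3:5@103 #7x#4:1@105; bids=[#5:8@98] asks=[#4:6@105]
After op 9 [order #8] limit_buy(price=102, qty=9): fills=none; bids=[#8:9@102 #5:8@98] asks=[#4:6@105]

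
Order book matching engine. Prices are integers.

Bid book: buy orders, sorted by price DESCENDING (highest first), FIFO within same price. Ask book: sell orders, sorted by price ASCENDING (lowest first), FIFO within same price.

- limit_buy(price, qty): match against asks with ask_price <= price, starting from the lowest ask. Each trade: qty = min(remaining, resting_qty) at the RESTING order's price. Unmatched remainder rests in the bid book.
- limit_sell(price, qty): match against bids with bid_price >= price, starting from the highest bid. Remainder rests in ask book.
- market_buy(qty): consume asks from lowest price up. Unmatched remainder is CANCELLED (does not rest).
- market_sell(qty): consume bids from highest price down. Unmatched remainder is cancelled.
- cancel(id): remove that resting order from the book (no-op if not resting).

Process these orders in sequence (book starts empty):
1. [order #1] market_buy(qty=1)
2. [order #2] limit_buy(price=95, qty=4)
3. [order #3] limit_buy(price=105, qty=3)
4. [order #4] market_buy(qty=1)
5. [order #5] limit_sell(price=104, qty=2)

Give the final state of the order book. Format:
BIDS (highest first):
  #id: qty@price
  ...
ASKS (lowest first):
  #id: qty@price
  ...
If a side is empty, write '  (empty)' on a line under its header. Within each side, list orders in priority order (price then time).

Answer: BIDS (highest first):
  #3: 1@105
  #2: 4@95
ASKS (lowest first):
  (empty)

Derivation:
After op 1 [order #1] market_buy(qty=1): fills=none; bids=[-] asks=[-]
After op 2 [order #2] limit_buy(price=95, qty=4): fills=none; bids=[#2:4@95] asks=[-]
After op 3 [order #3] limit_buy(price=105, qty=3): fills=none; bids=[#3:3@105 #2:4@95] asks=[-]
After op 4 [order #4] market_buy(qty=1): fills=none; bids=[#3:3@105 #2:4@95] asks=[-]
After op 5 [order #5] limit_sell(price=104, qty=2): fills=#3x#5:2@105; bids=[#3:1@105 #2:4@95] asks=[-]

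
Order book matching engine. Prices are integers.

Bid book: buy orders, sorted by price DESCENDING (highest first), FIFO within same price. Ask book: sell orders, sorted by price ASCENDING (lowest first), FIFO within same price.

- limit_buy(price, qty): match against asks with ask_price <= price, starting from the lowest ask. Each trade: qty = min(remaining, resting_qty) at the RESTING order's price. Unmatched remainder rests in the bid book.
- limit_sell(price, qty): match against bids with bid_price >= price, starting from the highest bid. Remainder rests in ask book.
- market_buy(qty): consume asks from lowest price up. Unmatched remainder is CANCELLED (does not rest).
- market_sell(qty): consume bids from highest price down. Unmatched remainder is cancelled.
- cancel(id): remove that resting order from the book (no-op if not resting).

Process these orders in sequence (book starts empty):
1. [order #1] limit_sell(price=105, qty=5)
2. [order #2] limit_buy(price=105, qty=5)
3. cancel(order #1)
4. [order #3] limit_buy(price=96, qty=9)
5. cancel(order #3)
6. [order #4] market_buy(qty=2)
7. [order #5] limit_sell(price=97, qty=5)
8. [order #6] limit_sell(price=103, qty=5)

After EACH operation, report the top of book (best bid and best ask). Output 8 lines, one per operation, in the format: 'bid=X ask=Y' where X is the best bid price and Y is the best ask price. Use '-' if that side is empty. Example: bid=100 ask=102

Answer: bid=- ask=105
bid=- ask=-
bid=- ask=-
bid=96 ask=-
bid=- ask=-
bid=- ask=-
bid=- ask=97
bid=- ask=97

Derivation:
After op 1 [order #1] limit_sell(price=105, qty=5): fills=none; bids=[-] asks=[#1:5@105]
After op 2 [order #2] limit_buy(price=105, qty=5): fills=#2x#1:5@105; bids=[-] asks=[-]
After op 3 cancel(order #1): fills=none; bids=[-] asks=[-]
After op 4 [order #3] limit_buy(price=96, qty=9): fills=none; bids=[#3:9@96] asks=[-]
After op 5 cancel(order #3): fills=none; bids=[-] asks=[-]
After op 6 [order #4] market_buy(qty=2): fills=none; bids=[-] asks=[-]
After op 7 [order #5] limit_sell(price=97, qty=5): fills=none; bids=[-] asks=[#5:5@97]
After op 8 [order #6] limit_sell(price=103, qty=5): fills=none; bids=[-] asks=[#5:5@97 #6:5@103]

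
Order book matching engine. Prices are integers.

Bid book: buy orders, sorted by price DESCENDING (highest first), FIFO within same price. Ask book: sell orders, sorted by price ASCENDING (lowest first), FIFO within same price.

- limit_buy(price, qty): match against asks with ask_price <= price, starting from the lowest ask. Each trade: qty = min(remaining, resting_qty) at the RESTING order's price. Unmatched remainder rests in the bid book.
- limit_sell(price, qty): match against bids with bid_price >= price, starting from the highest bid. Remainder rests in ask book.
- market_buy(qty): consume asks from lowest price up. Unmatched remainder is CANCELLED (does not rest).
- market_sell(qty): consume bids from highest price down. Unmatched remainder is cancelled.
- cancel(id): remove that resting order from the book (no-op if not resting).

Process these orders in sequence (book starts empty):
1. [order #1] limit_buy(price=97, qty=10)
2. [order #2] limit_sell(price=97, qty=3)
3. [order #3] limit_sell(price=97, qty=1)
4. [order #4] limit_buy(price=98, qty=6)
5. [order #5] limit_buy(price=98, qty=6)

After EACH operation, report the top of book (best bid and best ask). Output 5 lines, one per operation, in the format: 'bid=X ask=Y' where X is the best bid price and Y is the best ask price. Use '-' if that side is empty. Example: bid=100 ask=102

Answer: bid=97 ask=-
bid=97 ask=-
bid=97 ask=-
bid=98 ask=-
bid=98 ask=-

Derivation:
After op 1 [order #1] limit_buy(price=97, qty=10): fills=none; bids=[#1:10@97] asks=[-]
After op 2 [order #2] limit_sell(price=97, qty=3): fills=#1x#2:3@97; bids=[#1:7@97] asks=[-]
After op 3 [order #3] limit_sell(price=97, qty=1): fills=#1x#3:1@97; bids=[#1:6@97] asks=[-]
After op 4 [order #4] limit_buy(price=98, qty=6): fills=none; bids=[#4:6@98 #1:6@97] asks=[-]
After op 5 [order #5] limit_buy(price=98, qty=6): fills=none; bids=[#4:6@98 #5:6@98 #1:6@97] asks=[-]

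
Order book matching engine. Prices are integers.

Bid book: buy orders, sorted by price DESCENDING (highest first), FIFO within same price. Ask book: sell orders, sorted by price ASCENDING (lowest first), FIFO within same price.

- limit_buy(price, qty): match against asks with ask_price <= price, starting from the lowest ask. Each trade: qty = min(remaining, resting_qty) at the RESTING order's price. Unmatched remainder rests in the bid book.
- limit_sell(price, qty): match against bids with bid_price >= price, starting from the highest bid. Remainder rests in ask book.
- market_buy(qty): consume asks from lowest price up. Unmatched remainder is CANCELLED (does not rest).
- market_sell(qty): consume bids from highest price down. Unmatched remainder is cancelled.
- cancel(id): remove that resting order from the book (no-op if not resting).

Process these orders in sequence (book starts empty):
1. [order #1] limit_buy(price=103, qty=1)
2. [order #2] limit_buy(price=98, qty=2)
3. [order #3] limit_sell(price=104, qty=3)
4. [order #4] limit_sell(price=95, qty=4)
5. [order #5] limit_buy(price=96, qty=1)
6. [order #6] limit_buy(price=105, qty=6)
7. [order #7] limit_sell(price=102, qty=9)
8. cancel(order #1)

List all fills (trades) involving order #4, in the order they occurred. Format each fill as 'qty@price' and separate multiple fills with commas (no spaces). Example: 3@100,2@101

After op 1 [order #1] limit_buy(price=103, qty=1): fills=none; bids=[#1:1@103] asks=[-]
After op 2 [order #2] limit_buy(price=98, qty=2): fills=none; bids=[#1:1@103 #2:2@98] asks=[-]
After op 3 [order #3] limit_sell(price=104, qty=3): fills=none; bids=[#1:1@103 #2:2@98] asks=[#3:3@104]
After op 4 [order #4] limit_sell(price=95, qty=4): fills=#1x#4:1@103 #2x#4:2@98; bids=[-] asks=[#4:1@95 #3:3@104]
After op 5 [order #5] limit_buy(price=96, qty=1): fills=#5x#4:1@95; bids=[-] asks=[#3:3@104]
After op 6 [order #6] limit_buy(price=105, qty=6): fills=#6x#3:3@104; bids=[#6:3@105] asks=[-]
After op 7 [order #7] limit_sell(price=102, qty=9): fills=#6x#7:3@105; bids=[-] asks=[#7:6@102]
After op 8 cancel(order #1): fills=none; bids=[-] asks=[#7:6@102]

Answer: 1@103,2@98,1@95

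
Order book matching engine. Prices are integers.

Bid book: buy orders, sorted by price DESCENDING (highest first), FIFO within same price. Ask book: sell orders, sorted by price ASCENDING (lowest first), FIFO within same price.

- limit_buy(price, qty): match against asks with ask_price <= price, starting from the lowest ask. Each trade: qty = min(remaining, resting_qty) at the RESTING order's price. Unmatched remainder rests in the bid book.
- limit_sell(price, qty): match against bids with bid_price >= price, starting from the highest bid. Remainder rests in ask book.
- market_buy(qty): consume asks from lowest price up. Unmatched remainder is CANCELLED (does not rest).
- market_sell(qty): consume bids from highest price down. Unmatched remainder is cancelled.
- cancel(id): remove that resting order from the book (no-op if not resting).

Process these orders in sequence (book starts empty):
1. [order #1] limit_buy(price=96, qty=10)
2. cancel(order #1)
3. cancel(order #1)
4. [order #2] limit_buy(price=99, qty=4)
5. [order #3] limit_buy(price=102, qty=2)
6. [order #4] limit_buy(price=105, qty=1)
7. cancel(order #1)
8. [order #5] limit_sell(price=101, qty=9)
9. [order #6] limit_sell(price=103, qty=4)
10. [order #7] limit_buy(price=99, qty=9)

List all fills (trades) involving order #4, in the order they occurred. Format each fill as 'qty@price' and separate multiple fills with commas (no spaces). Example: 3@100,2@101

After op 1 [order #1] limit_buy(price=96, qty=10): fills=none; bids=[#1:10@96] asks=[-]
After op 2 cancel(order #1): fills=none; bids=[-] asks=[-]
After op 3 cancel(order #1): fills=none; bids=[-] asks=[-]
After op 4 [order #2] limit_buy(price=99, qty=4): fills=none; bids=[#2:4@99] asks=[-]
After op 5 [order #3] limit_buy(price=102, qty=2): fills=none; bids=[#3:2@102 #2:4@99] asks=[-]
After op 6 [order #4] limit_buy(price=105, qty=1): fills=none; bids=[#4:1@105 #3:2@102 #2:4@99] asks=[-]
After op 7 cancel(order #1): fills=none; bids=[#4:1@105 #3:2@102 #2:4@99] asks=[-]
After op 8 [order #5] limit_sell(price=101, qty=9): fills=#4x#5:1@105 #3x#5:2@102; bids=[#2:4@99] asks=[#5:6@101]
After op 9 [order #6] limit_sell(price=103, qty=4): fills=none; bids=[#2:4@99] asks=[#5:6@101 #6:4@103]
After op 10 [order #7] limit_buy(price=99, qty=9): fills=none; bids=[#2:4@99 #7:9@99] asks=[#5:6@101 #6:4@103]

Answer: 1@105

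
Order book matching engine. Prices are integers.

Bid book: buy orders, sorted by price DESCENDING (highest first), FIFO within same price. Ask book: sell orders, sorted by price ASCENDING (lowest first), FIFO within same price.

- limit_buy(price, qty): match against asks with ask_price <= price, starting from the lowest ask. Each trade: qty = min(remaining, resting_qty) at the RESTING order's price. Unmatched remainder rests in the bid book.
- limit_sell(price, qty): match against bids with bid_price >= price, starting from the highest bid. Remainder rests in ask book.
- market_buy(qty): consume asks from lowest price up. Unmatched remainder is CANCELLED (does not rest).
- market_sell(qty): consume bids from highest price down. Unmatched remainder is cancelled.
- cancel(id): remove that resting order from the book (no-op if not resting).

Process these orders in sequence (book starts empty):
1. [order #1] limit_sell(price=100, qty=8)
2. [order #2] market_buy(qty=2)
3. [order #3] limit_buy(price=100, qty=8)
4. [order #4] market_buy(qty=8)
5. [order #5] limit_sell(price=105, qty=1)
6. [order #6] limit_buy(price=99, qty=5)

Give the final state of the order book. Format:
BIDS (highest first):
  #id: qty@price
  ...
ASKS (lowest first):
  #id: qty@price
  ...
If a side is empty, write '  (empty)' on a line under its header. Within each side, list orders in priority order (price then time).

Answer: BIDS (highest first):
  #3: 2@100
  #6: 5@99
ASKS (lowest first):
  #5: 1@105

Derivation:
After op 1 [order #1] limit_sell(price=100, qty=8): fills=none; bids=[-] asks=[#1:8@100]
After op 2 [order #2] market_buy(qty=2): fills=#2x#1:2@100; bids=[-] asks=[#1:6@100]
After op 3 [order #3] limit_buy(price=100, qty=8): fills=#3x#1:6@100; bids=[#3:2@100] asks=[-]
After op 4 [order #4] market_buy(qty=8): fills=none; bids=[#3:2@100] asks=[-]
After op 5 [order #5] limit_sell(price=105, qty=1): fills=none; bids=[#3:2@100] asks=[#5:1@105]
After op 6 [order #6] limit_buy(price=99, qty=5): fills=none; bids=[#3:2@100 #6:5@99] asks=[#5:1@105]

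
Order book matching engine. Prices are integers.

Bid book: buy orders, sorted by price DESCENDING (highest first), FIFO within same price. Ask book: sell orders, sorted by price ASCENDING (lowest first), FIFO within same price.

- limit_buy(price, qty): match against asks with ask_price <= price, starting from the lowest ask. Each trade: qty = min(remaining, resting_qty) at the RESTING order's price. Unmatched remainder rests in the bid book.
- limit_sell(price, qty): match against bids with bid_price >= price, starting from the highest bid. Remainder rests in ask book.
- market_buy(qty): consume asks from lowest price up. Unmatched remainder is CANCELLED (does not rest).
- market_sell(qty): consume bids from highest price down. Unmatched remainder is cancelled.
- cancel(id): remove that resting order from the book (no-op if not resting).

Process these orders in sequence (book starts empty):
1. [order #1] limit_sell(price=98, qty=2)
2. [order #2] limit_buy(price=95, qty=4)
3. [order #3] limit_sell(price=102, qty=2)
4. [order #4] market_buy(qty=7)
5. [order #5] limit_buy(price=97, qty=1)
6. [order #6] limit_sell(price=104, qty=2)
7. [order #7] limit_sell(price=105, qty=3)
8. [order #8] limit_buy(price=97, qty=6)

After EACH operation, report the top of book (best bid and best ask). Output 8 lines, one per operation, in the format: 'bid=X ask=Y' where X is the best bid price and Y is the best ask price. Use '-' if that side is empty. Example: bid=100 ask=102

After op 1 [order #1] limit_sell(price=98, qty=2): fills=none; bids=[-] asks=[#1:2@98]
After op 2 [order #2] limit_buy(price=95, qty=4): fills=none; bids=[#2:4@95] asks=[#1:2@98]
After op 3 [order #3] limit_sell(price=102, qty=2): fills=none; bids=[#2:4@95] asks=[#1:2@98 #3:2@102]
After op 4 [order #4] market_buy(qty=7): fills=#4x#1:2@98 #4x#3:2@102; bids=[#2:4@95] asks=[-]
After op 5 [order #5] limit_buy(price=97, qty=1): fills=none; bids=[#5:1@97 #2:4@95] asks=[-]
After op 6 [order #6] limit_sell(price=104, qty=2): fills=none; bids=[#5:1@97 #2:4@95] asks=[#6:2@104]
After op 7 [order #7] limit_sell(price=105, qty=3): fills=none; bids=[#5:1@97 #2:4@95] asks=[#6:2@104 #7:3@105]
After op 8 [order #8] limit_buy(price=97, qty=6): fills=none; bids=[#5:1@97 #8:6@97 #2:4@95] asks=[#6:2@104 #7:3@105]

Answer: bid=- ask=98
bid=95 ask=98
bid=95 ask=98
bid=95 ask=-
bid=97 ask=-
bid=97 ask=104
bid=97 ask=104
bid=97 ask=104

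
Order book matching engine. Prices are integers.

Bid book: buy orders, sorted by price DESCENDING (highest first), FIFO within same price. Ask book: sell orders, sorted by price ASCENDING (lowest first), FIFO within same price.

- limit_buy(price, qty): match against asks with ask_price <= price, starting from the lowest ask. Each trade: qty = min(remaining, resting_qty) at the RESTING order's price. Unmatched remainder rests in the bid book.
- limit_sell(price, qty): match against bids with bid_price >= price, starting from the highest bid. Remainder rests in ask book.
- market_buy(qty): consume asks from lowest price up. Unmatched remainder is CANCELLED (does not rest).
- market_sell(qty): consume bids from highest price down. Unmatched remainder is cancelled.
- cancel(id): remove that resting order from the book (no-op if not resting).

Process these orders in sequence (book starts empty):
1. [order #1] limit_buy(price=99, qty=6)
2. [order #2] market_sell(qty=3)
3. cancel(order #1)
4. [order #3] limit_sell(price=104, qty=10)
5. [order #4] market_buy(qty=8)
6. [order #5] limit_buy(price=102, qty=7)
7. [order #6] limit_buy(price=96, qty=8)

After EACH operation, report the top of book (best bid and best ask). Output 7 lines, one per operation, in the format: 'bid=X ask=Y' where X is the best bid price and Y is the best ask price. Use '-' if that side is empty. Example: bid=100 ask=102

Answer: bid=99 ask=-
bid=99 ask=-
bid=- ask=-
bid=- ask=104
bid=- ask=104
bid=102 ask=104
bid=102 ask=104

Derivation:
After op 1 [order #1] limit_buy(price=99, qty=6): fills=none; bids=[#1:6@99] asks=[-]
After op 2 [order #2] market_sell(qty=3): fills=#1x#2:3@99; bids=[#1:3@99] asks=[-]
After op 3 cancel(order #1): fills=none; bids=[-] asks=[-]
After op 4 [order #3] limit_sell(price=104, qty=10): fills=none; bids=[-] asks=[#3:10@104]
After op 5 [order #4] market_buy(qty=8): fills=#4x#3:8@104; bids=[-] asks=[#3:2@104]
After op 6 [order #5] limit_buy(price=102, qty=7): fills=none; bids=[#5:7@102] asks=[#3:2@104]
After op 7 [order #6] limit_buy(price=96, qty=8): fills=none; bids=[#5:7@102 #6:8@96] asks=[#3:2@104]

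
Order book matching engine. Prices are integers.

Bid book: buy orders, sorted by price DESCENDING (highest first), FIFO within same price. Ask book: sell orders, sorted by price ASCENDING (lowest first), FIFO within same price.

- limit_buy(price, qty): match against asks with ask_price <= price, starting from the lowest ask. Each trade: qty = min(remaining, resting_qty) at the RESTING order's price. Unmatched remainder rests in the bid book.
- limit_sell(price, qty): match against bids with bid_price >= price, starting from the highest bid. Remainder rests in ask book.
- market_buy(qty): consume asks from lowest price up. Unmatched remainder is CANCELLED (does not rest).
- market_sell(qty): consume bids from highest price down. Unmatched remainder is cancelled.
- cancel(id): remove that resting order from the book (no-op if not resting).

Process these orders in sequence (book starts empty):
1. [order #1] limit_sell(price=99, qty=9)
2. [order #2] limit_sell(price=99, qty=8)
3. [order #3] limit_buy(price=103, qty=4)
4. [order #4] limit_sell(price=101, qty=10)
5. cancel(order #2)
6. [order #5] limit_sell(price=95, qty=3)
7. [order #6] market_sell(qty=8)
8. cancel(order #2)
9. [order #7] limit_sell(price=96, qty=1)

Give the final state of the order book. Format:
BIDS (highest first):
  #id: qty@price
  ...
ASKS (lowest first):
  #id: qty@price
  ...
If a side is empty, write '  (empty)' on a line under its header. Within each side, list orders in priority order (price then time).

Answer: BIDS (highest first):
  (empty)
ASKS (lowest first):
  #5: 3@95
  #7: 1@96
  #1: 5@99
  #4: 10@101

Derivation:
After op 1 [order #1] limit_sell(price=99, qty=9): fills=none; bids=[-] asks=[#1:9@99]
After op 2 [order #2] limit_sell(price=99, qty=8): fills=none; bids=[-] asks=[#1:9@99 #2:8@99]
After op 3 [order #3] limit_buy(price=103, qty=4): fills=#3x#1:4@99; bids=[-] asks=[#1:5@99 #2:8@99]
After op 4 [order #4] limit_sell(price=101, qty=10): fills=none; bids=[-] asks=[#1:5@99 #2:8@99 #4:10@101]
After op 5 cancel(order #2): fills=none; bids=[-] asks=[#1:5@99 #4:10@101]
After op 6 [order #5] limit_sell(price=95, qty=3): fills=none; bids=[-] asks=[#5:3@95 #1:5@99 #4:10@101]
After op 7 [order #6] market_sell(qty=8): fills=none; bids=[-] asks=[#5:3@95 #1:5@99 #4:10@101]
After op 8 cancel(order #2): fills=none; bids=[-] asks=[#5:3@95 #1:5@99 #4:10@101]
After op 9 [order #7] limit_sell(price=96, qty=1): fills=none; bids=[-] asks=[#5:3@95 #7:1@96 #1:5@99 #4:10@101]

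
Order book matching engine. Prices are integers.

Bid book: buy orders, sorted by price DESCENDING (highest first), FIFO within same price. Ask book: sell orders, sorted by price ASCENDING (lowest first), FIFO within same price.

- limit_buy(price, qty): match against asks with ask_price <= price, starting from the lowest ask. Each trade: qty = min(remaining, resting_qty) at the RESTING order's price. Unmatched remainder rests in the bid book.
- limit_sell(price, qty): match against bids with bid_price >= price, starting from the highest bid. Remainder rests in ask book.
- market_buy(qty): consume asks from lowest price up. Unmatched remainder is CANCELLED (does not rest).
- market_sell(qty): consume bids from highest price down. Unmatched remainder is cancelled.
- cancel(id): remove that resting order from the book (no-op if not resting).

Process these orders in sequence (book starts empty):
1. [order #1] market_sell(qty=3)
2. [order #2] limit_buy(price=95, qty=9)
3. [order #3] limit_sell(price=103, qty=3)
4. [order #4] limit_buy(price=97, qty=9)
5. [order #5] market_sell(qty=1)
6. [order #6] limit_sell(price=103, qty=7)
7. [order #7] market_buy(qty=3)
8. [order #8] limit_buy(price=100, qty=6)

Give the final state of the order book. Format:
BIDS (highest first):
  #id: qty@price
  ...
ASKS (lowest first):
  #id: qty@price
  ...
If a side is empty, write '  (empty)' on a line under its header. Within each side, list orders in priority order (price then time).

Answer: BIDS (highest first):
  #8: 6@100
  #4: 8@97
  #2: 9@95
ASKS (lowest first):
  #6: 7@103

Derivation:
After op 1 [order #1] market_sell(qty=3): fills=none; bids=[-] asks=[-]
After op 2 [order #2] limit_buy(price=95, qty=9): fills=none; bids=[#2:9@95] asks=[-]
After op 3 [order #3] limit_sell(price=103, qty=3): fills=none; bids=[#2:9@95] asks=[#3:3@103]
After op 4 [order #4] limit_buy(price=97, qty=9): fills=none; bids=[#4:9@97 #2:9@95] asks=[#3:3@103]
After op 5 [order #5] market_sell(qty=1): fills=#4x#5:1@97; bids=[#4:8@97 #2:9@95] asks=[#3:3@103]
After op 6 [order #6] limit_sell(price=103, qty=7): fills=none; bids=[#4:8@97 #2:9@95] asks=[#3:3@103 #6:7@103]
After op 7 [order #7] market_buy(qty=3): fills=#7x#3:3@103; bids=[#4:8@97 #2:9@95] asks=[#6:7@103]
After op 8 [order #8] limit_buy(price=100, qty=6): fills=none; bids=[#8:6@100 #4:8@97 #2:9@95] asks=[#6:7@103]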